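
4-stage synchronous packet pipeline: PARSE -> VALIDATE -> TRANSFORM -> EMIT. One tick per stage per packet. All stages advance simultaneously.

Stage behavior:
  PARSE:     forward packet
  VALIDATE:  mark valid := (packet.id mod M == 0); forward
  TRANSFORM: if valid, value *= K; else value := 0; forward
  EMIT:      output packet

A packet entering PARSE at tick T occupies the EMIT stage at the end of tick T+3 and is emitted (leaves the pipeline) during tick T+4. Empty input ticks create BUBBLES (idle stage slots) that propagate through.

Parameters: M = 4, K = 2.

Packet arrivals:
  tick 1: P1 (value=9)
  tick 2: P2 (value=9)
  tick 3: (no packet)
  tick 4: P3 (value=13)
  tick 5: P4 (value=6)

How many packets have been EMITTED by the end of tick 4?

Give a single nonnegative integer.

Answer: 0

Derivation:
Tick 1: [PARSE:P1(v=9,ok=F), VALIDATE:-, TRANSFORM:-, EMIT:-] out:-; in:P1
Tick 2: [PARSE:P2(v=9,ok=F), VALIDATE:P1(v=9,ok=F), TRANSFORM:-, EMIT:-] out:-; in:P2
Tick 3: [PARSE:-, VALIDATE:P2(v=9,ok=F), TRANSFORM:P1(v=0,ok=F), EMIT:-] out:-; in:-
Tick 4: [PARSE:P3(v=13,ok=F), VALIDATE:-, TRANSFORM:P2(v=0,ok=F), EMIT:P1(v=0,ok=F)] out:-; in:P3
Emitted by tick 4: []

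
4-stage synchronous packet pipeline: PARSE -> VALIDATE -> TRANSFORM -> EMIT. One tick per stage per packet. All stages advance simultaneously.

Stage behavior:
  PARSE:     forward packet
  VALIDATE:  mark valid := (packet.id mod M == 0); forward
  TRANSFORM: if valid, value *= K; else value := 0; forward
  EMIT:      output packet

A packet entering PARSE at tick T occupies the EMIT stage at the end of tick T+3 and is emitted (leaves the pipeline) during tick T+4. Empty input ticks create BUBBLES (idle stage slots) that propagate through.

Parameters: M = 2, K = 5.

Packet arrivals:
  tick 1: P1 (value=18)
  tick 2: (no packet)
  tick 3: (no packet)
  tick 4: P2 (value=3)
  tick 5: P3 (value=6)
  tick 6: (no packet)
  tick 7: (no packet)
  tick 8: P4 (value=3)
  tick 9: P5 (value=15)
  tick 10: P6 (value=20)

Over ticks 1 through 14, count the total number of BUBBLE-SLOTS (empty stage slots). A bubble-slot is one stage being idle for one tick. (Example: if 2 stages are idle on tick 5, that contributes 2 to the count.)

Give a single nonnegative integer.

Tick 1: [PARSE:P1(v=18,ok=F), VALIDATE:-, TRANSFORM:-, EMIT:-] out:-; bubbles=3
Tick 2: [PARSE:-, VALIDATE:P1(v=18,ok=F), TRANSFORM:-, EMIT:-] out:-; bubbles=3
Tick 3: [PARSE:-, VALIDATE:-, TRANSFORM:P1(v=0,ok=F), EMIT:-] out:-; bubbles=3
Tick 4: [PARSE:P2(v=3,ok=F), VALIDATE:-, TRANSFORM:-, EMIT:P1(v=0,ok=F)] out:-; bubbles=2
Tick 5: [PARSE:P3(v=6,ok=F), VALIDATE:P2(v=3,ok=T), TRANSFORM:-, EMIT:-] out:P1(v=0); bubbles=2
Tick 6: [PARSE:-, VALIDATE:P3(v=6,ok=F), TRANSFORM:P2(v=15,ok=T), EMIT:-] out:-; bubbles=2
Tick 7: [PARSE:-, VALIDATE:-, TRANSFORM:P3(v=0,ok=F), EMIT:P2(v=15,ok=T)] out:-; bubbles=2
Tick 8: [PARSE:P4(v=3,ok=F), VALIDATE:-, TRANSFORM:-, EMIT:P3(v=0,ok=F)] out:P2(v=15); bubbles=2
Tick 9: [PARSE:P5(v=15,ok=F), VALIDATE:P4(v=3,ok=T), TRANSFORM:-, EMIT:-] out:P3(v=0); bubbles=2
Tick 10: [PARSE:P6(v=20,ok=F), VALIDATE:P5(v=15,ok=F), TRANSFORM:P4(v=15,ok=T), EMIT:-] out:-; bubbles=1
Tick 11: [PARSE:-, VALIDATE:P6(v=20,ok=T), TRANSFORM:P5(v=0,ok=F), EMIT:P4(v=15,ok=T)] out:-; bubbles=1
Tick 12: [PARSE:-, VALIDATE:-, TRANSFORM:P6(v=100,ok=T), EMIT:P5(v=0,ok=F)] out:P4(v=15); bubbles=2
Tick 13: [PARSE:-, VALIDATE:-, TRANSFORM:-, EMIT:P6(v=100,ok=T)] out:P5(v=0); bubbles=3
Tick 14: [PARSE:-, VALIDATE:-, TRANSFORM:-, EMIT:-] out:P6(v=100); bubbles=4
Total bubble-slots: 32

Answer: 32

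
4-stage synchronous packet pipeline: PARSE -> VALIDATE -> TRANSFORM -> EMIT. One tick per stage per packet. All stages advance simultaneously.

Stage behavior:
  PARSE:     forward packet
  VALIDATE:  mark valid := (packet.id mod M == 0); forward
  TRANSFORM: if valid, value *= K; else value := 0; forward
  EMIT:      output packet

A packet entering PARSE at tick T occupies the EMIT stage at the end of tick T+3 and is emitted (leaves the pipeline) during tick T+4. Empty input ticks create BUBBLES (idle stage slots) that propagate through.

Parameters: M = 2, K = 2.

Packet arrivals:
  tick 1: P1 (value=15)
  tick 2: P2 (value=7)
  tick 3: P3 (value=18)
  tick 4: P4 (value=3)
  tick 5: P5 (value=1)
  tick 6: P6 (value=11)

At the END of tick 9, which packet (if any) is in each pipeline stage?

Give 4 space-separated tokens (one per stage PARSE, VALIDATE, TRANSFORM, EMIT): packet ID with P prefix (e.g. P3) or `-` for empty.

Tick 1: [PARSE:P1(v=15,ok=F), VALIDATE:-, TRANSFORM:-, EMIT:-] out:-; in:P1
Tick 2: [PARSE:P2(v=7,ok=F), VALIDATE:P1(v=15,ok=F), TRANSFORM:-, EMIT:-] out:-; in:P2
Tick 3: [PARSE:P3(v=18,ok=F), VALIDATE:P2(v=7,ok=T), TRANSFORM:P1(v=0,ok=F), EMIT:-] out:-; in:P3
Tick 4: [PARSE:P4(v=3,ok=F), VALIDATE:P3(v=18,ok=F), TRANSFORM:P2(v=14,ok=T), EMIT:P1(v=0,ok=F)] out:-; in:P4
Tick 5: [PARSE:P5(v=1,ok=F), VALIDATE:P4(v=3,ok=T), TRANSFORM:P3(v=0,ok=F), EMIT:P2(v=14,ok=T)] out:P1(v=0); in:P5
Tick 6: [PARSE:P6(v=11,ok=F), VALIDATE:P5(v=1,ok=F), TRANSFORM:P4(v=6,ok=T), EMIT:P3(v=0,ok=F)] out:P2(v=14); in:P6
Tick 7: [PARSE:-, VALIDATE:P6(v=11,ok=T), TRANSFORM:P5(v=0,ok=F), EMIT:P4(v=6,ok=T)] out:P3(v=0); in:-
Tick 8: [PARSE:-, VALIDATE:-, TRANSFORM:P6(v=22,ok=T), EMIT:P5(v=0,ok=F)] out:P4(v=6); in:-
Tick 9: [PARSE:-, VALIDATE:-, TRANSFORM:-, EMIT:P6(v=22,ok=T)] out:P5(v=0); in:-
At end of tick 9: ['-', '-', '-', 'P6']

Answer: - - - P6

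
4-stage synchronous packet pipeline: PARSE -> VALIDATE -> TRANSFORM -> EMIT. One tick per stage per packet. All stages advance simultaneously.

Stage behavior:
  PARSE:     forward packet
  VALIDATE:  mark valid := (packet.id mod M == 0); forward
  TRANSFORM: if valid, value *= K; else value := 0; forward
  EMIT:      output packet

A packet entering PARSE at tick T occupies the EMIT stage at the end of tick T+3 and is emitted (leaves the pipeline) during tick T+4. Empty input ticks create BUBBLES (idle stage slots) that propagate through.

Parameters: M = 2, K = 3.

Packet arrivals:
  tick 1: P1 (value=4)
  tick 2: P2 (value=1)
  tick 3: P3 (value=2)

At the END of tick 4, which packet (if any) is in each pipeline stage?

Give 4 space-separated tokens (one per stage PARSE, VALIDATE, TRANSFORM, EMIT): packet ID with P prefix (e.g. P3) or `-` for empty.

Answer: - P3 P2 P1

Derivation:
Tick 1: [PARSE:P1(v=4,ok=F), VALIDATE:-, TRANSFORM:-, EMIT:-] out:-; in:P1
Tick 2: [PARSE:P2(v=1,ok=F), VALIDATE:P1(v=4,ok=F), TRANSFORM:-, EMIT:-] out:-; in:P2
Tick 3: [PARSE:P3(v=2,ok=F), VALIDATE:P2(v=1,ok=T), TRANSFORM:P1(v=0,ok=F), EMIT:-] out:-; in:P3
Tick 4: [PARSE:-, VALIDATE:P3(v=2,ok=F), TRANSFORM:P2(v=3,ok=T), EMIT:P1(v=0,ok=F)] out:-; in:-
At end of tick 4: ['-', 'P3', 'P2', 'P1']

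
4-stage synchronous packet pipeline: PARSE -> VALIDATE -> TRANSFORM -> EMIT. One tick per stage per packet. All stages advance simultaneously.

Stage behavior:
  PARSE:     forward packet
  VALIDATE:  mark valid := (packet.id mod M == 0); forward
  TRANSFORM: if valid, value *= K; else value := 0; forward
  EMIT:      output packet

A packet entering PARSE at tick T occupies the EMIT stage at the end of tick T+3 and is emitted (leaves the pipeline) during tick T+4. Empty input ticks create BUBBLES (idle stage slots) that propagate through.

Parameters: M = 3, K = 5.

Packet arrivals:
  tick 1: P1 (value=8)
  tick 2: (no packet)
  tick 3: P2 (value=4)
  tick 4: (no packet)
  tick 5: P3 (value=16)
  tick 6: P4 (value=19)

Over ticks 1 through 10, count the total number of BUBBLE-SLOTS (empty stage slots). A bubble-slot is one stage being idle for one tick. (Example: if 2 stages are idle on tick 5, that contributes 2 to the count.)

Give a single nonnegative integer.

Answer: 24

Derivation:
Tick 1: [PARSE:P1(v=8,ok=F), VALIDATE:-, TRANSFORM:-, EMIT:-] out:-; bubbles=3
Tick 2: [PARSE:-, VALIDATE:P1(v=8,ok=F), TRANSFORM:-, EMIT:-] out:-; bubbles=3
Tick 3: [PARSE:P2(v=4,ok=F), VALIDATE:-, TRANSFORM:P1(v=0,ok=F), EMIT:-] out:-; bubbles=2
Tick 4: [PARSE:-, VALIDATE:P2(v=4,ok=F), TRANSFORM:-, EMIT:P1(v=0,ok=F)] out:-; bubbles=2
Tick 5: [PARSE:P3(v=16,ok=F), VALIDATE:-, TRANSFORM:P2(v=0,ok=F), EMIT:-] out:P1(v=0); bubbles=2
Tick 6: [PARSE:P4(v=19,ok=F), VALIDATE:P3(v=16,ok=T), TRANSFORM:-, EMIT:P2(v=0,ok=F)] out:-; bubbles=1
Tick 7: [PARSE:-, VALIDATE:P4(v=19,ok=F), TRANSFORM:P3(v=80,ok=T), EMIT:-] out:P2(v=0); bubbles=2
Tick 8: [PARSE:-, VALIDATE:-, TRANSFORM:P4(v=0,ok=F), EMIT:P3(v=80,ok=T)] out:-; bubbles=2
Tick 9: [PARSE:-, VALIDATE:-, TRANSFORM:-, EMIT:P4(v=0,ok=F)] out:P3(v=80); bubbles=3
Tick 10: [PARSE:-, VALIDATE:-, TRANSFORM:-, EMIT:-] out:P4(v=0); bubbles=4
Total bubble-slots: 24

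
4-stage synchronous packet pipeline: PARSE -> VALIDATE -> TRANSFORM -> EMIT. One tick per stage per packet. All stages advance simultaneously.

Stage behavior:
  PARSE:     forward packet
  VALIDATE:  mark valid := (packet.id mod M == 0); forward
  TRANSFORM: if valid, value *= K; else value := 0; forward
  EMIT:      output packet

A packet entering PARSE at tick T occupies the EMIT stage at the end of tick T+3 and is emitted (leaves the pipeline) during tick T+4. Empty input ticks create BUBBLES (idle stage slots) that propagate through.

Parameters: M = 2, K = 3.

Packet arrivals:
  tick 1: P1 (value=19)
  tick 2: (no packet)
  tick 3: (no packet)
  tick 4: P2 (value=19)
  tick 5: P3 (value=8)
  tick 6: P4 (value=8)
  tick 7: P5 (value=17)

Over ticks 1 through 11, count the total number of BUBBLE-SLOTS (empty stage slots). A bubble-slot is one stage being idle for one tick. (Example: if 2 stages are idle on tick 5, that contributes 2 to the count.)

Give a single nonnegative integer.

Answer: 24

Derivation:
Tick 1: [PARSE:P1(v=19,ok=F), VALIDATE:-, TRANSFORM:-, EMIT:-] out:-; bubbles=3
Tick 2: [PARSE:-, VALIDATE:P1(v=19,ok=F), TRANSFORM:-, EMIT:-] out:-; bubbles=3
Tick 3: [PARSE:-, VALIDATE:-, TRANSFORM:P1(v=0,ok=F), EMIT:-] out:-; bubbles=3
Tick 4: [PARSE:P2(v=19,ok=F), VALIDATE:-, TRANSFORM:-, EMIT:P1(v=0,ok=F)] out:-; bubbles=2
Tick 5: [PARSE:P3(v=8,ok=F), VALIDATE:P2(v=19,ok=T), TRANSFORM:-, EMIT:-] out:P1(v=0); bubbles=2
Tick 6: [PARSE:P4(v=8,ok=F), VALIDATE:P3(v=8,ok=F), TRANSFORM:P2(v=57,ok=T), EMIT:-] out:-; bubbles=1
Tick 7: [PARSE:P5(v=17,ok=F), VALIDATE:P4(v=8,ok=T), TRANSFORM:P3(v=0,ok=F), EMIT:P2(v=57,ok=T)] out:-; bubbles=0
Tick 8: [PARSE:-, VALIDATE:P5(v=17,ok=F), TRANSFORM:P4(v=24,ok=T), EMIT:P3(v=0,ok=F)] out:P2(v=57); bubbles=1
Tick 9: [PARSE:-, VALIDATE:-, TRANSFORM:P5(v=0,ok=F), EMIT:P4(v=24,ok=T)] out:P3(v=0); bubbles=2
Tick 10: [PARSE:-, VALIDATE:-, TRANSFORM:-, EMIT:P5(v=0,ok=F)] out:P4(v=24); bubbles=3
Tick 11: [PARSE:-, VALIDATE:-, TRANSFORM:-, EMIT:-] out:P5(v=0); bubbles=4
Total bubble-slots: 24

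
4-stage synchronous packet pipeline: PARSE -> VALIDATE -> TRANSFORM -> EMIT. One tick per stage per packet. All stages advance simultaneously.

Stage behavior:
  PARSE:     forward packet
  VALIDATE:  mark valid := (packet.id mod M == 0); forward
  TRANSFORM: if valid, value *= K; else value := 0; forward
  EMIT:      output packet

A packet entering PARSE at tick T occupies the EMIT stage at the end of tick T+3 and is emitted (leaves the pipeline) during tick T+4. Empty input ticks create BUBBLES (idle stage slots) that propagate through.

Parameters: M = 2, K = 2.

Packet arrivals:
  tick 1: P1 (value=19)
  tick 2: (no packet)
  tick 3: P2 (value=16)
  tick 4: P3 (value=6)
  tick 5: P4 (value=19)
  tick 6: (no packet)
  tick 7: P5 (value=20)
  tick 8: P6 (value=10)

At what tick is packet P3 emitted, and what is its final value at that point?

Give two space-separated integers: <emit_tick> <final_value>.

Answer: 8 0

Derivation:
Tick 1: [PARSE:P1(v=19,ok=F), VALIDATE:-, TRANSFORM:-, EMIT:-] out:-; in:P1
Tick 2: [PARSE:-, VALIDATE:P1(v=19,ok=F), TRANSFORM:-, EMIT:-] out:-; in:-
Tick 3: [PARSE:P2(v=16,ok=F), VALIDATE:-, TRANSFORM:P1(v=0,ok=F), EMIT:-] out:-; in:P2
Tick 4: [PARSE:P3(v=6,ok=F), VALIDATE:P2(v=16,ok=T), TRANSFORM:-, EMIT:P1(v=0,ok=F)] out:-; in:P3
Tick 5: [PARSE:P4(v=19,ok=F), VALIDATE:P3(v=6,ok=F), TRANSFORM:P2(v=32,ok=T), EMIT:-] out:P1(v=0); in:P4
Tick 6: [PARSE:-, VALIDATE:P4(v=19,ok=T), TRANSFORM:P3(v=0,ok=F), EMIT:P2(v=32,ok=T)] out:-; in:-
Tick 7: [PARSE:P5(v=20,ok=F), VALIDATE:-, TRANSFORM:P4(v=38,ok=T), EMIT:P3(v=0,ok=F)] out:P2(v=32); in:P5
Tick 8: [PARSE:P6(v=10,ok=F), VALIDATE:P5(v=20,ok=F), TRANSFORM:-, EMIT:P4(v=38,ok=T)] out:P3(v=0); in:P6
Tick 9: [PARSE:-, VALIDATE:P6(v=10,ok=T), TRANSFORM:P5(v=0,ok=F), EMIT:-] out:P4(v=38); in:-
Tick 10: [PARSE:-, VALIDATE:-, TRANSFORM:P6(v=20,ok=T), EMIT:P5(v=0,ok=F)] out:-; in:-
Tick 11: [PARSE:-, VALIDATE:-, TRANSFORM:-, EMIT:P6(v=20,ok=T)] out:P5(v=0); in:-
Tick 12: [PARSE:-, VALIDATE:-, TRANSFORM:-, EMIT:-] out:P6(v=20); in:-
P3: arrives tick 4, valid=False (id=3, id%2=1), emit tick 8, final value 0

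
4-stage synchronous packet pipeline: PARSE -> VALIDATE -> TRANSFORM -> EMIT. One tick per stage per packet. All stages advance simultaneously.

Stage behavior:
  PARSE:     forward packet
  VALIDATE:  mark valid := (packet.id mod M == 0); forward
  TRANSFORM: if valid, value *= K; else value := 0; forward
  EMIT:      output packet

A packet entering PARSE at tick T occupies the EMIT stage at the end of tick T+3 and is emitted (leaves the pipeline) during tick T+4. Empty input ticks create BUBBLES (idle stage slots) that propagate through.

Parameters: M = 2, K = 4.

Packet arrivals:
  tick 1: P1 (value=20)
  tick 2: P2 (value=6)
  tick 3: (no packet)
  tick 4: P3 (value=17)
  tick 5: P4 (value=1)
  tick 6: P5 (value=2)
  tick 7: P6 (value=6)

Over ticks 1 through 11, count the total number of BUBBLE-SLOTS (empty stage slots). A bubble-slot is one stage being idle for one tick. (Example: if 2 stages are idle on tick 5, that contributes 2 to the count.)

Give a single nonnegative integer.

Answer: 20

Derivation:
Tick 1: [PARSE:P1(v=20,ok=F), VALIDATE:-, TRANSFORM:-, EMIT:-] out:-; bubbles=3
Tick 2: [PARSE:P2(v=6,ok=F), VALIDATE:P1(v=20,ok=F), TRANSFORM:-, EMIT:-] out:-; bubbles=2
Tick 3: [PARSE:-, VALIDATE:P2(v=6,ok=T), TRANSFORM:P1(v=0,ok=F), EMIT:-] out:-; bubbles=2
Tick 4: [PARSE:P3(v=17,ok=F), VALIDATE:-, TRANSFORM:P2(v=24,ok=T), EMIT:P1(v=0,ok=F)] out:-; bubbles=1
Tick 5: [PARSE:P4(v=1,ok=F), VALIDATE:P3(v=17,ok=F), TRANSFORM:-, EMIT:P2(v=24,ok=T)] out:P1(v=0); bubbles=1
Tick 6: [PARSE:P5(v=2,ok=F), VALIDATE:P4(v=1,ok=T), TRANSFORM:P3(v=0,ok=F), EMIT:-] out:P2(v=24); bubbles=1
Tick 7: [PARSE:P6(v=6,ok=F), VALIDATE:P5(v=2,ok=F), TRANSFORM:P4(v=4,ok=T), EMIT:P3(v=0,ok=F)] out:-; bubbles=0
Tick 8: [PARSE:-, VALIDATE:P6(v=6,ok=T), TRANSFORM:P5(v=0,ok=F), EMIT:P4(v=4,ok=T)] out:P3(v=0); bubbles=1
Tick 9: [PARSE:-, VALIDATE:-, TRANSFORM:P6(v=24,ok=T), EMIT:P5(v=0,ok=F)] out:P4(v=4); bubbles=2
Tick 10: [PARSE:-, VALIDATE:-, TRANSFORM:-, EMIT:P6(v=24,ok=T)] out:P5(v=0); bubbles=3
Tick 11: [PARSE:-, VALIDATE:-, TRANSFORM:-, EMIT:-] out:P6(v=24); bubbles=4
Total bubble-slots: 20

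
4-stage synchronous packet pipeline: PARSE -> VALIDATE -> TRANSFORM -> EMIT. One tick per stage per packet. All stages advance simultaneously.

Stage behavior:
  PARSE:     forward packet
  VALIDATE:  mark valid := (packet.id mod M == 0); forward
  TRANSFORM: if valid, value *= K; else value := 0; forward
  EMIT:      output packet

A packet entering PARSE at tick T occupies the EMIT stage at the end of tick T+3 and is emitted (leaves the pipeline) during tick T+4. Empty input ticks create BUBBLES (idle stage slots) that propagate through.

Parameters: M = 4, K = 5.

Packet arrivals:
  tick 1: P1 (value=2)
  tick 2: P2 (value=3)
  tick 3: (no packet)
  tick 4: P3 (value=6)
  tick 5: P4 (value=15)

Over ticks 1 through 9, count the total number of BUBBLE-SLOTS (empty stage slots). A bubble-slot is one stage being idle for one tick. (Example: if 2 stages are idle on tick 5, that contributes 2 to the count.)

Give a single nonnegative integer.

Tick 1: [PARSE:P1(v=2,ok=F), VALIDATE:-, TRANSFORM:-, EMIT:-] out:-; bubbles=3
Tick 2: [PARSE:P2(v=3,ok=F), VALIDATE:P1(v=2,ok=F), TRANSFORM:-, EMIT:-] out:-; bubbles=2
Tick 3: [PARSE:-, VALIDATE:P2(v=3,ok=F), TRANSFORM:P1(v=0,ok=F), EMIT:-] out:-; bubbles=2
Tick 4: [PARSE:P3(v=6,ok=F), VALIDATE:-, TRANSFORM:P2(v=0,ok=F), EMIT:P1(v=0,ok=F)] out:-; bubbles=1
Tick 5: [PARSE:P4(v=15,ok=F), VALIDATE:P3(v=6,ok=F), TRANSFORM:-, EMIT:P2(v=0,ok=F)] out:P1(v=0); bubbles=1
Tick 6: [PARSE:-, VALIDATE:P4(v=15,ok=T), TRANSFORM:P3(v=0,ok=F), EMIT:-] out:P2(v=0); bubbles=2
Tick 7: [PARSE:-, VALIDATE:-, TRANSFORM:P4(v=75,ok=T), EMIT:P3(v=0,ok=F)] out:-; bubbles=2
Tick 8: [PARSE:-, VALIDATE:-, TRANSFORM:-, EMIT:P4(v=75,ok=T)] out:P3(v=0); bubbles=3
Tick 9: [PARSE:-, VALIDATE:-, TRANSFORM:-, EMIT:-] out:P4(v=75); bubbles=4
Total bubble-slots: 20

Answer: 20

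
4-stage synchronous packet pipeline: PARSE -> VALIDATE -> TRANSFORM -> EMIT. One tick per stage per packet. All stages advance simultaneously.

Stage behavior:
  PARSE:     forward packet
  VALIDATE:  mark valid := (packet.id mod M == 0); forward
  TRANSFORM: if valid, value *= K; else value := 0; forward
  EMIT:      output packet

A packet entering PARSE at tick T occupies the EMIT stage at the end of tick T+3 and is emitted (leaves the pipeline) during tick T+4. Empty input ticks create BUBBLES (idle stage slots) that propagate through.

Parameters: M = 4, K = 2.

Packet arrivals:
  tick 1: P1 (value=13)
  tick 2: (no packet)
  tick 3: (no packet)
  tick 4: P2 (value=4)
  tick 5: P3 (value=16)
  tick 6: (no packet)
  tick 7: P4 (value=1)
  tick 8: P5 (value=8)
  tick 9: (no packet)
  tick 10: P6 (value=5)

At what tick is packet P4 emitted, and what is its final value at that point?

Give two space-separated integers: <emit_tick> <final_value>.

Answer: 11 2

Derivation:
Tick 1: [PARSE:P1(v=13,ok=F), VALIDATE:-, TRANSFORM:-, EMIT:-] out:-; in:P1
Tick 2: [PARSE:-, VALIDATE:P1(v=13,ok=F), TRANSFORM:-, EMIT:-] out:-; in:-
Tick 3: [PARSE:-, VALIDATE:-, TRANSFORM:P1(v=0,ok=F), EMIT:-] out:-; in:-
Tick 4: [PARSE:P2(v=4,ok=F), VALIDATE:-, TRANSFORM:-, EMIT:P1(v=0,ok=F)] out:-; in:P2
Tick 5: [PARSE:P3(v=16,ok=F), VALIDATE:P2(v=4,ok=F), TRANSFORM:-, EMIT:-] out:P1(v=0); in:P3
Tick 6: [PARSE:-, VALIDATE:P3(v=16,ok=F), TRANSFORM:P2(v=0,ok=F), EMIT:-] out:-; in:-
Tick 7: [PARSE:P4(v=1,ok=F), VALIDATE:-, TRANSFORM:P3(v=0,ok=F), EMIT:P2(v=0,ok=F)] out:-; in:P4
Tick 8: [PARSE:P5(v=8,ok=F), VALIDATE:P4(v=1,ok=T), TRANSFORM:-, EMIT:P3(v=0,ok=F)] out:P2(v=0); in:P5
Tick 9: [PARSE:-, VALIDATE:P5(v=8,ok=F), TRANSFORM:P4(v=2,ok=T), EMIT:-] out:P3(v=0); in:-
Tick 10: [PARSE:P6(v=5,ok=F), VALIDATE:-, TRANSFORM:P5(v=0,ok=F), EMIT:P4(v=2,ok=T)] out:-; in:P6
Tick 11: [PARSE:-, VALIDATE:P6(v=5,ok=F), TRANSFORM:-, EMIT:P5(v=0,ok=F)] out:P4(v=2); in:-
Tick 12: [PARSE:-, VALIDATE:-, TRANSFORM:P6(v=0,ok=F), EMIT:-] out:P5(v=0); in:-
Tick 13: [PARSE:-, VALIDATE:-, TRANSFORM:-, EMIT:P6(v=0,ok=F)] out:-; in:-
Tick 14: [PARSE:-, VALIDATE:-, TRANSFORM:-, EMIT:-] out:P6(v=0); in:-
P4: arrives tick 7, valid=True (id=4, id%4=0), emit tick 11, final value 2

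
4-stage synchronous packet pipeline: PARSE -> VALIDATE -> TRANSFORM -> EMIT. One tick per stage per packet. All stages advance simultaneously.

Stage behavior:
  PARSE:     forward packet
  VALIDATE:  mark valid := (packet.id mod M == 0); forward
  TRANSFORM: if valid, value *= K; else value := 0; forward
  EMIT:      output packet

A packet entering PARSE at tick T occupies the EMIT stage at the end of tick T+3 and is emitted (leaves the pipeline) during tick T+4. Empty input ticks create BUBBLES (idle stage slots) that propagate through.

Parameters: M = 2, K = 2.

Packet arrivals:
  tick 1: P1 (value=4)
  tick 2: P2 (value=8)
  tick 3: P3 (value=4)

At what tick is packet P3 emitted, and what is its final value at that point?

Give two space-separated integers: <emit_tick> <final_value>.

Tick 1: [PARSE:P1(v=4,ok=F), VALIDATE:-, TRANSFORM:-, EMIT:-] out:-; in:P1
Tick 2: [PARSE:P2(v=8,ok=F), VALIDATE:P1(v=4,ok=F), TRANSFORM:-, EMIT:-] out:-; in:P2
Tick 3: [PARSE:P3(v=4,ok=F), VALIDATE:P2(v=8,ok=T), TRANSFORM:P1(v=0,ok=F), EMIT:-] out:-; in:P3
Tick 4: [PARSE:-, VALIDATE:P3(v=4,ok=F), TRANSFORM:P2(v=16,ok=T), EMIT:P1(v=0,ok=F)] out:-; in:-
Tick 5: [PARSE:-, VALIDATE:-, TRANSFORM:P3(v=0,ok=F), EMIT:P2(v=16,ok=T)] out:P1(v=0); in:-
Tick 6: [PARSE:-, VALIDATE:-, TRANSFORM:-, EMIT:P3(v=0,ok=F)] out:P2(v=16); in:-
Tick 7: [PARSE:-, VALIDATE:-, TRANSFORM:-, EMIT:-] out:P3(v=0); in:-
P3: arrives tick 3, valid=False (id=3, id%2=1), emit tick 7, final value 0

Answer: 7 0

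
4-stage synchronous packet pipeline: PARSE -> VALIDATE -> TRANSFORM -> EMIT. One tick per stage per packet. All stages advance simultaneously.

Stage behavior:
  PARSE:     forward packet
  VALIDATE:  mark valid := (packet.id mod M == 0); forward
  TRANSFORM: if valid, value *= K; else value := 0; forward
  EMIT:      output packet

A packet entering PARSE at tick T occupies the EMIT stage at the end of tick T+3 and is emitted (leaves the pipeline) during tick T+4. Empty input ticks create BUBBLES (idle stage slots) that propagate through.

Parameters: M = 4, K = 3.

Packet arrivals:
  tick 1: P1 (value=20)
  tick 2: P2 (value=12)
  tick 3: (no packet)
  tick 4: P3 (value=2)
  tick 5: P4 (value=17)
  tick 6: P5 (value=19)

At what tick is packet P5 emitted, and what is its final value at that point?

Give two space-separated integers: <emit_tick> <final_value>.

Answer: 10 0

Derivation:
Tick 1: [PARSE:P1(v=20,ok=F), VALIDATE:-, TRANSFORM:-, EMIT:-] out:-; in:P1
Tick 2: [PARSE:P2(v=12,ok=F), VALIDATE:P1(v=20,ok=F), TRANSFORM:-, EMIT:-] out:-; in:P2
Tick 3: [PARSE:-, VALIDATE:P2(v=12,ok=F), TRANSFORM:P1(v=0,ok=F), EMIT:-] out:-; in:-
Tick 4: [PARSE:P3(v=2,ok=F), VALIDATE:-, TRANSFORM:P2(v=0,ok=F), EMIT:P1(v=0,ok=F)] out:-; in:P3
Tick 5: [PARSE:P4(v=17,ok=F), VALIDATE:P3(v=2,ok=F), TRANSFORM:-, EMIT:P2(v=0,ok=F)] out:P1(v=0); in:P4
Tick 6: [PARSE:P5(v=19,ok=F), VALIDATE:P4(v=17,ok=T), TRANSFORM:P3(v=0,ok=F), EMIT:-] out:P2(v=0); in:P5
Tick 7: [PARSE:-, VALIDATE:P5(v=19,ok=F), TRANSFORM:P4(v=51,ok=T), EMIT:P3(v=0,ok=F)] out:-; in:-
Tick 8: [PARSE:-, VALIDATE:-, TRANSFORM:P5(v=0,ok=F), EMIT:P4(v=51,ok=T)] out:P3(v=0); in:-
Tick 9: [PARSE:-, VALIDATE:-, TRANSFORM:-, EMIT:P5(v=0,ok=F)] out:P4(v=51); in:-
Tick 10: [PARSE:-, VALIDATE:-, TRANSFORM:-, EMIT:-] out:P5(v=0); in:-
P5: arrives tick 6, valid=False (id=5, id%4=1), emit tick 10, final value 0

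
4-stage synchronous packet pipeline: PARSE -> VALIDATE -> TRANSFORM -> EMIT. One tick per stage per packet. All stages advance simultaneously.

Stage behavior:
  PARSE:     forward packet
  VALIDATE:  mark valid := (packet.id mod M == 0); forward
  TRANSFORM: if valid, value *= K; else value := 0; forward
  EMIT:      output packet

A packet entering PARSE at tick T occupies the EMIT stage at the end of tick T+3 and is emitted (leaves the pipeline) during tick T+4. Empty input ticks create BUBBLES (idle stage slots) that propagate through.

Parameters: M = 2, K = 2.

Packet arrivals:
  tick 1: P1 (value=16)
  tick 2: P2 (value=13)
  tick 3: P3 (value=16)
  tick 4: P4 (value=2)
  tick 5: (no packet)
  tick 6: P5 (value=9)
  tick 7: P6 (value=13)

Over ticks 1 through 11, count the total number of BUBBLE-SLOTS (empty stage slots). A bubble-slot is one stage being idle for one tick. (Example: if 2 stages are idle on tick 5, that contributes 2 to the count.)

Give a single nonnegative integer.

Tick 1: [PARSE:P1(v=16,ok=F), VALIDATE:-, TRANSFORM:-, EMIT:-] out:-; bubbles=3
Tick 2: [PARSE:P2(v=13,ok=F), VALIDATE:P1(v=16,ok=F), TRANSFORM:-, EMIT:-] out:-; bubbles=2
Tick 3: [PARSE:P3(v=16,ok=F), VALIDATE:P2(v=13,ok=T), TRANSFORM:P1(v=0,ok=F), EMIT:-] out:-; bubbles=1
Tick 4: [PARSE:P4(v=2,ok=F), VALIDATE:P3(v=16,ok=F), TRANSFORM:P2(v=26,ok=T), EMIT:P1(v=0,ok=F)] out:-; bubbles=0
Tick 5: [PARSE:-, VALIDATE:P4(v=2,ok=T), TRANSFORM:P3(v=0,ok=F), EMIT:P2(v=26,ok=T)] out:P1(v=0); bubbles=1
Tick 6: [PARSE:P5(v=9,ok=F), VALIDATE:-, TRANSFORM:P4(v=4,ok=T), EMIT:P3(v=0,ok=F)] out:P2(v=26); bubbles=1
Tick 7: [PARSE:P6(v=13,ok=F), VALIDATE:P5(v=9,ok=F), TRANSFORM:-, EMIT:P4(v=4,ok=T)] out:P3(v=0); bubbles=1
Tick 8: [PARSE:-, VALIDATE:P6(v=13,ok=T), TRANSFORM:P5(v=0,ok=F), EMIT:-] out:P4(v=4); bubbles=2
Tick 9: [PARSE:-, VALIDATE:-, TRANSFORM:P6(v=26,ok=T), EMIT:P5(v=0,ok=F)] out:-; bubbles=2
Tick 10: [PARSE:-, VALIDATE:-, TRANSFORM:-, EMIT:P6(v=26,ok=T)] out:P5(v=0); bubbles=3
Tick 11: [PARSE:-, VALIDATE:-, TRANSFORM:-, EMIT:-] out:P6(v=26); bubbles=4
Total bubble-slots: 20

Answer: 20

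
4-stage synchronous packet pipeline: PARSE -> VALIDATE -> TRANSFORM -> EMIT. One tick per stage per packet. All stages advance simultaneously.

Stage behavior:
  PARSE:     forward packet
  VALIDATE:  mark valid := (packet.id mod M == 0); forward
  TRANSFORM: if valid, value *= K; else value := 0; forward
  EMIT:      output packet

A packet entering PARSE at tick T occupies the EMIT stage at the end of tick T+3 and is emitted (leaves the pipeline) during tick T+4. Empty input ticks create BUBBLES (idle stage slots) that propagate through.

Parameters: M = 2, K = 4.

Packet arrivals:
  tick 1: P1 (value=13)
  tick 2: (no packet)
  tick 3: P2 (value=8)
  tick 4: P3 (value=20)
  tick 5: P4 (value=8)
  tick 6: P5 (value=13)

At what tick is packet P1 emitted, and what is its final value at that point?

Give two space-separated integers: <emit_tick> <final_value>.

Answer: 5 0

Derivation:
Tick 1: [PARSE:P1(v=13,ok=F), VALIDATE:-, TRANSFORM:-, EMIT:-] out:-; in:P1
Tick 2: [PARSE:-, VALIDATE:P1(v=13,ok=F), TRANSFORM:-, EMIT:-] out:-; in:-
Tick 3: [PARSE:P2(v=8,ok=F), VALIDATE:-, TRANSFORM:P1(v=0,ok=F), EMIT:-] out:-; in:P2
Tick 4: [PARSE:P3(v=20,ok=F), VALIDATE:P2(v=8,ok=T), TRANSFORM:-, EMIT:P1(v=0,ok=F)] out:-; in:P3
Tick 5: [PARSE:P4(v=8,ok=F), VALIDATE:P3(v=20,ok=F), TRANSFORM:P2(v=32,ok=T), EMIT:-] out:P1(v=0); in:P4
Tick 6: [PARSE:P5(v=13,ok=F), VALIDATE:P4(v=8,ok=T), TRANSFORM:P3(v=0,ok=F), EMIT:P2(v=32,ok=T)] out:-; in:P5
Tick 7: [PARSE:-, VALIDATE:P5(v=13,ok=F), TRANSFORM:P4(v=32,ok=T), EMIT:P3(v=0,ok=F)] out:P2(v=32); in:-
Tick 8: [PARSE:-, VALIDATE:-, TRANSFORM:P5(v=0,ok=F), EMIT:P4(v=32,ok=T)] out:P3(v=0); in:-
Tick 9: [PARSE:-, VALIDATE:-, TRANSFORM:-, EMIT:P5(v=0,ok=F)] out:P4(v=32); in:-
Tick 10: [PARSE:-, VALIDATE:-, TRANSFORM:-, EMIT:-] out:P5(v=0); in:-
P1: arrives tick 1, valid=False (id=1, id%2=1), emit tick 5, final value 0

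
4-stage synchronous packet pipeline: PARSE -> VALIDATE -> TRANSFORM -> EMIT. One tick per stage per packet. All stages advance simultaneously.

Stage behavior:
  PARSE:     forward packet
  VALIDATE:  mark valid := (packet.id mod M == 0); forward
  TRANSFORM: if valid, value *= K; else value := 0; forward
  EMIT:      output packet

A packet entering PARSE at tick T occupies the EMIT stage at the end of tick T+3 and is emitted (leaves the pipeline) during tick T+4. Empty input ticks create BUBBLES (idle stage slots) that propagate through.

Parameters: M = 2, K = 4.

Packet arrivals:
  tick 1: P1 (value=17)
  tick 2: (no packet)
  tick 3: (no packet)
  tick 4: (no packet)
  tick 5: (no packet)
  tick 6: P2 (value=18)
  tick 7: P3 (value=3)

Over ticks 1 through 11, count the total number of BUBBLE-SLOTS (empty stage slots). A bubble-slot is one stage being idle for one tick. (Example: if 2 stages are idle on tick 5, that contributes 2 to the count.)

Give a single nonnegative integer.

Answer: 32

Derivation:
Tick 1: [PARSE:P1(v=17,ok=F), VALIDATE:-, TRANSFORM:-, EMIT:-] out:-; bubbles=3
Tick 2: [PARSE:-, VALIDATE:P1(v=17,ok=F), TRANSFORM:-, EMIT:-] out:-; bubbles=3
Tick 3: [PARSE:-, VALIDATE:-, TRANSFORM:P1(v=0,ok=F), EMIT:-] out:-; bubbles=3
Tick 4: [PARSE:-, VALIDATE:-, TRANSFORM:-, EMIT:P1(v=0,ok=F)] out:-; bubbles=3
Tick 5: [PARSE:-, VALIDATE:-, TRANSFORM:-, EMIT:-] out:P1(v=0); bubbles=4
Tick 6: [PARSE:P2(v=18,ok=F), VALIDATE:-, TRANSFORM:-, EMIT:-] out:-; bubbles=3
Tick 7: [PARSE:P3(v=3,ok=F), VALIDATE:P2(v=18,ok=T), TRANSFORM:-, EMIT:-] out:-; bubbles=2
Tick 8: [PARSE:-, VALIDATE:P3(v=3,ok=F), TRANSFORM:P2(v=72,ok=T), EMIT:-] out:-; bubbles=2
Tick 9: [PARSE:-, VALIDATE:-, TRANSFORM:P3(v=0,ok=F), EMIT:P2(v=72,ok=T)] out:-; bubbles=2
Tick 10: [PARSE:-, VALIDATE:-, TRANSFORM:-, EMIT:P3(v=0,ok=F)] out:P2(v=72); bubbles=3
Tick 11: [PARSE:-, VALIDATE:-, TRANSFORM:-, EMIT:-] out:P3(v=0); bubbles=4
Total bubble-slots: 32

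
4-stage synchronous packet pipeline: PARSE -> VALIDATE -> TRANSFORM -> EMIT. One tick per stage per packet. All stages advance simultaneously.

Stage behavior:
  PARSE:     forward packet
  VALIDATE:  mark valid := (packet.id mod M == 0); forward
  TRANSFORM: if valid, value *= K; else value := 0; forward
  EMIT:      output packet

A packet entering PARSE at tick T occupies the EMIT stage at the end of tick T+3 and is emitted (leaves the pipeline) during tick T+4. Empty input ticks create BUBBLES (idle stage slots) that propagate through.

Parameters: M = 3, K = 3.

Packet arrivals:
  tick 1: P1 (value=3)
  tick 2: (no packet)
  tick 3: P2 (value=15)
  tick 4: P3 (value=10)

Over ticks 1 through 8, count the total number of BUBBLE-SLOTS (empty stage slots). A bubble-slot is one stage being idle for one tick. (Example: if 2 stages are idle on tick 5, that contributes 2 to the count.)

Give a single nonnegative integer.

Answer: 20

Derivation:
Tick 1: [PARSE:P1(v=3,ok=F), VALIDATE:-, TRANSFORM:-, EMIT:-] out:-; bubbles=3
Tick 2: [PARSE:-, VALIDATE:P1(v=3,ok=F), TRANSFORM:-, EMIT:-] out:-; bubbles=3
Tick 3: [PARSE:P2(v=15,ok=F), VALIDATE:-, TRANSFORM:P1(v=0,ok=F), EMIT:-] out:-; bubbles=2
Tick 4: [PARSE:P3(v=10,ok=F), VALIDATE:P2(v=15,ok=F), TRANSFORM:-, EMIT:P1(v=0,ok=F)] out:-; bubbles=1
Tick 5: [PARSE:-, VALIDATE:P3(v=10,ok=T), TRANSFORM:P2(v=0,ok=F), EMIT:-] out:P1(v=0); bubbles=2
Tick 6: [PARSE:-, VALIDATE:-, TRANSFORM:P3(v=30,ok=T), EMIT:P2(v=0,ok=F)] out:-; bubbles=2
Tick 7: [PARSE:-, VALIDATE:-, TRANSFORM:-, EMIT:P3(v=30,ok=T)] out:P2(v=0); bubbles=3
Tick 8: [PARSE:-, VALIDATE:-, TRANSFORM:-, EMIT:-] out:P3(v=30); bubbles=4
Total bubble-slots: 20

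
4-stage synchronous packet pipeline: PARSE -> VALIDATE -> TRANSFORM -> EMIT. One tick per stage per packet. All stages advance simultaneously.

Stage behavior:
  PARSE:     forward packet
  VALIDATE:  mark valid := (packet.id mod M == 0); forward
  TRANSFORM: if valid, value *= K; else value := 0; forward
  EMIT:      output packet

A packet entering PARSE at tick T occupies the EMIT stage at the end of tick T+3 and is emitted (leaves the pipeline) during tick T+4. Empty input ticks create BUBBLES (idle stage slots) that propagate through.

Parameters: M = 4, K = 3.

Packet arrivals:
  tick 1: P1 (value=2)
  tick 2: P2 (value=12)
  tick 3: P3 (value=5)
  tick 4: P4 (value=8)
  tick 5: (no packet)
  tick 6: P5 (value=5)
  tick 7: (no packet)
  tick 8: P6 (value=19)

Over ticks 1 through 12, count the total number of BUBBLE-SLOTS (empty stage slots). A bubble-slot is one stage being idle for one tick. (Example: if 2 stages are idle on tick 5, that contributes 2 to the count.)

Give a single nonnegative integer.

Answer: 24

Derivation:
Tick 1: [PARSE:P1(v=2,ok=F), VALIDATE:-, TRANSFORM:-, EMIT:-] out:-; bubbles=3
Tick 2: [PARSE:P2(v=12,ok=F), VALIDATE:P1(v=2,ok=F), TRANSFORM:-, EMIT:-] out:-; bubbles=2
Tick 3: [PARSE:P3(v=5,ok=F), VALIDATE:P2(v=12,ok=F), TRANSFORM:P1(v=0,ok=F), EMIT:-] out:-; bubbles=1
Tick 4: [PARSE:P4(v=8,ok=F), VALIDATE:P3(v=5,ok=F), TRANSFORM:P2(v=0,ok=F), EMIT:P1(v=0,ok=F)] out:-; bubbles=0
Tick 5: [PARSE:-, VALIDATE:P4(v=8,ok=T), TRANSFORM:P3(v=0,ok=F), EMIT:P2(v=0,ok=F)] out:P1(v=0); bubbles=1
Tick 6: [PARSE:P5(v=5,ok=F), VALIDATE:-, TRANSFORM:P4(v=24,ok=T), EMIT:P3(v=0,ok=F)] out:P2(v=0); bubbles=1
Tick 7: [PARSE:-, VALIDATE:P5(v=5,ok=F), TRANSFORM:-, EMIT:P4(v=24,ok=T)] out:P3(v=0); bubbles=2
Tick 8: [PARSE:P6(v=19,ok=F), VALIDATE:-, TRANSFORM:P5(v=0,ok=F), EMIT:-] out:P4(v=24); bubbles=2
Tick 9: [PARSE:-, VALIDATE:P6(v=19,ok=F), TRANSFORM:-, EMIT:P5(v=0,ok=F)] out:-; bubbles=2
Tick 10: [PARSE:-, VALIDATE:-, TRANSFORM:P6(v=0,ok=F), EMIT:-] out:P5(v=0); bubbles=3
Tick 11: [PARSE:-, VALIDATE:-, TRANSFORM:-, EMIT:P6(v=0,ok=F)] out:-; bubbles=3
Tick 12: [PARSE:-, VALIDATE:-, TRANSFORM:-, EMIT:-] out:P6(v=0); bubbles=4
Total bubble-slots: 24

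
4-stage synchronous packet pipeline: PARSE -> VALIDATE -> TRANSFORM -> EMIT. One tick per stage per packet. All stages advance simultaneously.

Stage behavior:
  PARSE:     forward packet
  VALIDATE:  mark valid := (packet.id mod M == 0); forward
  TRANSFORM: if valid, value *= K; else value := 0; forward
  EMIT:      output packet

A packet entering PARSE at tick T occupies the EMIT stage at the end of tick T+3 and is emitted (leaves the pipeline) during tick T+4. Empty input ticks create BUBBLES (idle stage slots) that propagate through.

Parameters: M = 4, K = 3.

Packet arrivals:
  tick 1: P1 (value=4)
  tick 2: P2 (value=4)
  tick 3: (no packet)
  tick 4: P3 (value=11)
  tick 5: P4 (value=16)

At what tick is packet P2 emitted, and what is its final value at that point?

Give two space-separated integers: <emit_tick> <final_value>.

Tick 1: [PARSE:P1(v=4,ok=F), VALIDATE:-, TRANSFORM:-, EMIT:-] out:-; in:P1
Tick 2: [PARSE:P2(v=4,ok=F), VALIDATE:P1(v=4,ok=F), TRANSFORM:-, EMIT:-] out:-; in:P2
Tick 3: [PARSE:-, VALIDATE:P2(v=4,ok=F), TRANSFORM:P1(v=0,ok=F), EMIT:-] out:-; in:-
Tick 4: [PARSE:P3(v=11,ok=F), VALIDATE:-, TRANSFORM:P2(v=0,ok=F), EMIT:P1(v=0,ok=F)] out:-; in:P3
Tick 5: [PARSE:P4(v=16,ok=F), VALIDATE:P3(v=11,ok=F), TRANSFORM:-, EMIT:P2(v=0,ok=F)] out:P1(v=0); in:P4
Tick 6: [PARSE:-, VALIDATE:P4(v=16,ok=T), TRANSFORM:P3(v=0,ok=F), EMIT:-] out:P2(v=0); in:-
Tick 7: [PARSE:-, VALIDATE:-, TRANSFORM:P4(v=48,ok=T), EMIT:P3(v=0,ok=F)] out:-; in:-
Tick 8: [PARSE:-, VALIDATE:-, TRANSFORM:-, EMIT:P4(v=48,ok=T)] out:P3(v=0); in:-
Tick 9: [PARSE:-, VALIDATE:-, TRANSFORM:-, EMIT:-] out:P4(v=48); in:-
P2: arrives tick 2, valid=False (id=2, id%4=2), emit tick 6, final value 0

Answer: 6 0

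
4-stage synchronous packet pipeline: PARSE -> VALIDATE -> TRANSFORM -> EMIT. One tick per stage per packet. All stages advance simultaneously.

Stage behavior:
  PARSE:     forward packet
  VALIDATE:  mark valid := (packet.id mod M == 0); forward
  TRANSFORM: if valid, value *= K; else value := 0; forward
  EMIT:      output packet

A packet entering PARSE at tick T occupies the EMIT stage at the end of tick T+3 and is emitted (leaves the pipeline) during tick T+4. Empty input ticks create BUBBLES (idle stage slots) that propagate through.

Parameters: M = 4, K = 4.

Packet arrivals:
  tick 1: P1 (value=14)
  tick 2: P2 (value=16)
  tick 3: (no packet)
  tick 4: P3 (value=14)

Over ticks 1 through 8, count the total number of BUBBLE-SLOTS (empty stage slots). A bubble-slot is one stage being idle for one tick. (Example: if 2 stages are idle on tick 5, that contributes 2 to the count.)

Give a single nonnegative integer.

Tick 1: [PARSE:P1(v=14,ok=F), VALIDATE:-, TRANSFORM:-, EMIT:-] out:-; bubbles=3
Tick 2: [PARSE:P2(v=16,ok=F), VALIDATE:P1(v=14,ok=F), TRANSFORM:-, EMIT:-] out:-; bubbles=2
Tick 3: [PARSE:-, VALIDATE:P2(v=16,ok=F), TRANSFORM:P1(v=0,ok=F), EMIT:-] out:-; bubbles=2
Tick 4: [PARSE:P3(v=14,ok=F), VALIDATE:-, TRANSFORM:P2(v=0,ok=F), EMIT:P1(v=0,ok=F)] out:-; bubbles=1
Tick 5: [PARSE:-, VALIDATE:P3(v=14,ok=F), TRANSFORM:-, EMIT:P2(v=0,ok=F)] out:P1(v=0); bubbles=2
Tick 6: [PARSE:-, VALIDATE:-, TRANSFORM:P3(v=0,ok=F), EMIT:-] out:P2(v=0); bubbles=3
Tick 7: [PARSE:-, VALIDATE:-, TRANSFORM:-, EMIT:P3(v=0,ok=F)] out:-; bubbles=3
Tick 8: [PARSE:-, VALIDATE:-, TRANSFORM:-, EMIT:-] out:P3(v=0); bubbles=4
Total bubble-slots: 20

Answer: 20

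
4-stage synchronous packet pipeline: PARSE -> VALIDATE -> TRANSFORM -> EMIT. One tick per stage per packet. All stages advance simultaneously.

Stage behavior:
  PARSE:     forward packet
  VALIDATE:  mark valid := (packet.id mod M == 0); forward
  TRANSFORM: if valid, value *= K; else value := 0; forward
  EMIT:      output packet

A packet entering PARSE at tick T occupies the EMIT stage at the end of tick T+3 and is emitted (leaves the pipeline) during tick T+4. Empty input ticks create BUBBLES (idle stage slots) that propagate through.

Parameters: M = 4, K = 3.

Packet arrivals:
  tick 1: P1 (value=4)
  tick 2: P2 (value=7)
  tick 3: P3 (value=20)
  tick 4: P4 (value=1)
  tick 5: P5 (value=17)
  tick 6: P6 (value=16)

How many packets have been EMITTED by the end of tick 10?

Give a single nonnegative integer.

Tick 1: [PARSE:P1(v=4,ok=F), VALIDATE:-, TRANSFORM:-, EMIT:-] out:-; in:P1
Tick 2: [PARSE:P2(v=7,ok=F), VALIDATE:P1(v=4,ok=F), TRANSFORM:-, EMIT:-] out:-; in:P2
Tick 3: [PARSE:P3(v=20,ok=F), VALIDATE:P2(v=7,ok=F), TRANSFORM:P1(v=0,ok=F), EMIT:-] out:-; in:P3
Tick 4: [PARSE:P4(v=1,ok=F), VALIDATE:P3(v=20,ok=F), TRANSFORM:P2(v=0,ok=F), EMIT:P1(v=0,ok=F)] out:-; in:P4
Tick 5: [PARSE:P5(v=17,ok=F), VALIDATE:P4(v=1,ok=T), TRANSFORM:P3(v=0,ok=F), EMIT:P2(v=0,ok=F)] out:P1(v=0); in:P5
Tick 6: [PARSE:P6(v=16,ok=F), VALIDATE:P5(v=17,ok=F), TRANSFORM:P4(v=3,ok=T), EMIT:P3(v=0,ok=F)] out:P2(v=0); in:P6
Tick 7: [PARSE:-, VALIDATE:P6(v=16,ok=F), TRANSFORM:P5(v=0,ok=F), EMIT:P4(v=3,ok=T)] out:P3(v=0); in:-
Tick 8: [PARSE:-, VALIDATE:-, TRANSFORM:P6(v=0,ok=F), EMIT:P5(v=0,ok=F)] out:P4(v=3); in:-
Tick 9: [PARSE:-, VALIDATE:-, TRANSFORM:-, EMIT:P6(v=0,ok=F)] out:P5(v=0); in:-
Tick 10: [PARSE:-, VALIDATE:-, TRANSFORM:-, EMIT:-] out:P6(v=0); in:-
Emitted by tick 10: ['P1', 'P2', 'P3', 'P4', 'P5', 'P6']

Answer: 6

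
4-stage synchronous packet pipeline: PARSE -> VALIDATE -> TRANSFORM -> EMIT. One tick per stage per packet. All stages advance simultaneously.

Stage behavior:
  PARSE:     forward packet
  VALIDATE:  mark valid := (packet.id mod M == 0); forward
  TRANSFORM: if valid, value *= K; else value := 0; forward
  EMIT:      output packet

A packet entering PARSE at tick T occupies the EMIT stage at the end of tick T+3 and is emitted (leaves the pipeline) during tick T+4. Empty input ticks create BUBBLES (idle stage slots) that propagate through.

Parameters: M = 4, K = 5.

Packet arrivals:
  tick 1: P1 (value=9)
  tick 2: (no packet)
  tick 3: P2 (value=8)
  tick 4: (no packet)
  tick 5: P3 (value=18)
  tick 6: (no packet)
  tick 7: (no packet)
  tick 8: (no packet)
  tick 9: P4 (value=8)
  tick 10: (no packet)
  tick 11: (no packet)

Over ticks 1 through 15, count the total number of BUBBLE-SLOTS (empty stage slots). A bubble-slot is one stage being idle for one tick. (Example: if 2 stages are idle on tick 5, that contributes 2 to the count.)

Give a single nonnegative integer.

Answer: 44

Derivation:
Tick 1: [PARSE:P1(v=9,ok=F), VALIDATE:-, TRANSFORM:-, EMIT:-] out:-; bubbles=3
Tick 2: [PARSE:-, VALIDATE:P1(v=9,ok=F), TRANSFORM:-, EMIT:-] out:-; bubbles=3
Tick 3: [PARSE:P2(v=8,ok=F), VALIDATE:-, TRANSFORM:P1(v=0,ok=F), EMIT:-] out:-; bubbles=2
Tick 4: [PARSE:-, VALIDATE:P2(v=8,ok=F), TRANSFORM:-, EMIT:P1(v=0,ok=F)] out:-; bubbles=2
Tick 5: [PARSE:P3(v=18,ok=F), VALIDATE:-, TRANSFORM:P2(v=0,ok=F), EMIT:-] out:P1(v=0); bubbles=2
Tick 6: [PARSE:-, VALIDATE:P3(v=18,ok=F), TRANSFORM:-, EMIT:P2(v=0,ok=F)] out:-; bubbles=2
Tick 7: [PARSE:-, VALIDATE:-, TRANSFORM:P3(v=0,ok=F), EMIT:-] out:P2(v=0); bubbles=3
Tick 8: [PARSE:-, VALIDATE:-, TRANSFORM:-, EMIT:P3(v=0,ok=F)] out:-; bubbles=3
Tick 9: [PARSE:P4(v=8,ok=F), VALIDATE:-, TRANSFORM:-, EMIT:-] out:P3(v=0); bubbles=3
Tick 10: [PARSE:-, VALIDATE:P4(v=8,ok=T), TRANSFORM:-, EMIT:-] out:-; bubbles=3
Tick 11: [PARSE:-, VALIDATE:-, TRANSFORM:P4(v=40,ok=T), EMIT:-] out:-; bubbles=3
Tick 12: [PARSE:-, VALIDATE:-, TRANSFORM:-, EMIT:P4(v=40,ok=T)] out:-; bubbles=3
Tick 13: [PARSE:-, VALIDATE:-, TRANSFORM:-, EMIT:-] out:P4(v=40); bubbles=4
Tick 14: [PARSE:-, VALIDATE:-, TRANSFORM:-, EMIT:-] out:-; bubbles=4
Tick 15: [PARSE:-, VALIDATE:-, TRANSFORM:-, EMIT:-] out:-; bubbles=4
Total bubble-slots: 44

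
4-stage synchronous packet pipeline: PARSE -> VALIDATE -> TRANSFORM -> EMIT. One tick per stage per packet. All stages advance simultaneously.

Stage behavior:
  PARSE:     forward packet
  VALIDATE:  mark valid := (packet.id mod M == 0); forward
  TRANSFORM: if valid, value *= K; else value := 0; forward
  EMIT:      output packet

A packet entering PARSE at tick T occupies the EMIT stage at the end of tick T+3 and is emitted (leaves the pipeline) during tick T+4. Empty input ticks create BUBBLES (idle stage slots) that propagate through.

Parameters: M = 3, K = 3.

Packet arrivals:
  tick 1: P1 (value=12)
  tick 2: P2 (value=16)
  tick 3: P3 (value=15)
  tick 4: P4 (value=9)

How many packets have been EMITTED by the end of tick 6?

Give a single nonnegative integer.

Answer: 2

Derivation:
Tick 1: [PARSE:P1(v=12,ok=F), VALIDATE:-, TRANSFORM:-, EMIT:-] out:-; in:P1
Tick 2: [PARSE:P2(v=16,ok=F), VALIDATE:P1(v=12,ok=F), TRANSFORM:-, EMIT:-] out:-; in:P2
Tick 3: [PARSE:P3(v=15,ok=F), VALIDATE:P2(v=16,ok=F), TRANSFORM:P1(v=0,ok=F), EMIT:-] out:-; in:P3
Tick 4: [PARSE:P4(v=9,ok=F), VALIDATE:P3(v=15,ok=T), TRANSFORM:P2(v=0,ok=F), EMIT:P1(v=0,ok=F)] out:-; in:P4
Tick 5: [PARSE:-, VALIDATE:P4(v=9,ok=F), TRANSFORM:P3(v=45,ok=T), EMIT:P2(v=0,ok=F)] out:P1(v=0); in:-
Tick 6: [PARSE:-, VALIDATE:-, TRANSFORM:P4(v=0,ok=F), EMIT:P3(v=45,ok=T)] out:P2(v=0); in:-
Emitted by tick 6: ['P1', 'P2']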